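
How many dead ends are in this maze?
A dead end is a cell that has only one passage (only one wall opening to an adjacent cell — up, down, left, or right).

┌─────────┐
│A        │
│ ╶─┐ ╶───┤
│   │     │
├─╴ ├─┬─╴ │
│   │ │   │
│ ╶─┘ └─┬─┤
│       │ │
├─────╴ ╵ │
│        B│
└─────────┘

Checking each cell for number of passages:

Dead ends found at positions:
  (0, 4)
  (2, 2)
  (2, 3)
  (3, 4)
  (4, 0)
Total dead ends: 5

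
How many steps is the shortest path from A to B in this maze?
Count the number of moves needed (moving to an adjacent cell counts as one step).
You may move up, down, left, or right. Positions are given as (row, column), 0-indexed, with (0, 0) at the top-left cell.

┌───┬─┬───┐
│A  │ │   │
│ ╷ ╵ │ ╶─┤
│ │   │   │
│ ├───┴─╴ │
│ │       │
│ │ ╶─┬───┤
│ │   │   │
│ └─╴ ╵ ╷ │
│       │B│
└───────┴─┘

Using BFS to find shortest path:
Start: (0, 0), End: (4, 4)
Path found:
(0,0) → (1,0) → (2,0) → (3,0) → (4,0) → (4,1) → (4,2) → (4,3) → (3,3) → (3,4) → (4,4)
Number of steps: 10

Solution:

┌───┬─┬───┐
│A  │ │   │
│ ╷ ╵ │ ╶─┤
│↓│   │   │
│ ├───┴─╴ │
│↓│       │
│ │ ╶─┬───┤
│↓│   │↱ ↓│
│ └─╴ ╵ ╷ │
│↳ → → ↑│B│
└───────┴─┘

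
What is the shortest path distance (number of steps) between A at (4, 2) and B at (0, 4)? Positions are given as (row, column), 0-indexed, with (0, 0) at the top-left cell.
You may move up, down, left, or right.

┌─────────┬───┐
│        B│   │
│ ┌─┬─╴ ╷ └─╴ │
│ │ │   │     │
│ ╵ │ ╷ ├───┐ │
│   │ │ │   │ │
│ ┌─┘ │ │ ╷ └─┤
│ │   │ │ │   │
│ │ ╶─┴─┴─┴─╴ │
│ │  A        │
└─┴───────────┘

Finding path from (4, 2) to (0, 4):
Path: (4,2) → (4,1) → (3,1) → (3,2) → (2,2) → (1,2) → (1,3) → (0,3) → (0,4)
Distance: 8 steps

Solution:

┌─────────┬───┐
│      ↱ B│   │
│ ┌─┬─╴ ╷ └─╴ │
│ │ │↱ ↑│     │
│ ╵ │ ╷ ├───┐ │
│   │↑│ │   │ │
│ ┌─┘ │ │ ╷ └─┤
│ │↱ ↑│ │ │   │
│ │ ╶─┴─┴─┴─╴ │
│ │↑ A        │
└─┴───────────┘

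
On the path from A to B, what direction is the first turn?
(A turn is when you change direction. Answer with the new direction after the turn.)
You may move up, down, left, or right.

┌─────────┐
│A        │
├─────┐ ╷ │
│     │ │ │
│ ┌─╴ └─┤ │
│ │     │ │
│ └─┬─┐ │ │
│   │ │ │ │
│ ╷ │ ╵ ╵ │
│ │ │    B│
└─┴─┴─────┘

Directions: right, right, right, right, down, down, down, down
First turn direction: down

Solution:

┌─────────┐
│A → → → ↓│
├─────┐ ╷ │
│     │ │↓│
│ ┌─╴ └─┤ │
│ │     │↓│
│ └─┬─┐ │ │
│   │ │ │↓│
│ ╷ │ ╵ ╵ │
│ │ │    B│
└─┴─┴─────┘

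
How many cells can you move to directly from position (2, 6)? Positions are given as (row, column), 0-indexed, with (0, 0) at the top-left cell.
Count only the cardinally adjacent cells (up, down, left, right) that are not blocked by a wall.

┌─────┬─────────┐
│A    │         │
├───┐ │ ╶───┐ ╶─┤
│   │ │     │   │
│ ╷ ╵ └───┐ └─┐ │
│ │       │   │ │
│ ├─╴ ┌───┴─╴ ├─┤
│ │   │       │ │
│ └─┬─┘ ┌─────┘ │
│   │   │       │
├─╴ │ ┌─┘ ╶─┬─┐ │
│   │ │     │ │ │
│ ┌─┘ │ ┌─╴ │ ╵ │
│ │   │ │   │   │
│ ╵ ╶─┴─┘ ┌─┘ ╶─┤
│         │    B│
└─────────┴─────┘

Checking passable neighbors of (2, 6):
Neighbors: (3, 6), (2, 5)
Count: 2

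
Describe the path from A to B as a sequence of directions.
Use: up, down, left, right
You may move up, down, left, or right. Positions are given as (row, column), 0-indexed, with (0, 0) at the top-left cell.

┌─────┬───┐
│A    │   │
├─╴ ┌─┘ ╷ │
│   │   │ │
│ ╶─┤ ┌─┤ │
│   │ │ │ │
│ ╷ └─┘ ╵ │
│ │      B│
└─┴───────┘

Finding the path and converting it to directions:
Path through cells: (0,0) → (0,1) → (1,1) → (1,0) → (2,0) → (2,1) → (3,1) → (3,2) → (3,3) → (3,4)
Directions: right, down, left, down, right, down, right, right, right

Solution:

┌─────┬───┐
│A ↓  │   │
├─╴ ┌─┘ ╷ │
│↓ ↲│   │ │
│ ╶─┤ ┌─┤ │
│↳ ↓│ │ │ │
│ ╷ └─┘ ╵ │
│ │↳ → → B│
└─┴───────┘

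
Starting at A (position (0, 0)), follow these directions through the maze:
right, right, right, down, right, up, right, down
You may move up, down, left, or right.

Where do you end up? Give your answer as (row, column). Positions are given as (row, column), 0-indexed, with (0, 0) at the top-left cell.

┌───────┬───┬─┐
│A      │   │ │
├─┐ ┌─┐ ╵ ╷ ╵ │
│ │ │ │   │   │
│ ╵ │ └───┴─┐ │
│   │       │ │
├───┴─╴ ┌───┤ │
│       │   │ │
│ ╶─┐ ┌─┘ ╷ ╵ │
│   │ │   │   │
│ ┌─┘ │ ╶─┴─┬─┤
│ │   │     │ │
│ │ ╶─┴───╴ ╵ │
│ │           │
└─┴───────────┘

Following directions step by step:
Start: (0, 0)
  right: (0, 0) → (0, 1)
  right: (0, 1) → (0, 2)
  right: (0, 2) → (0, 3)
  down: (0, 3) → (1, 3)
  right: (1, 3) → (1, 4)
  up: (1, 4) → (0, 4)
  right: (0, 4) → (0, 5)
  down: (0, 5) → (1, 5)
Final position: (1, 5)

Path taken:

┌───────┬───┬─┐
│A → → ↓│↱ ↓│ │
├─┐ ┌─┐ ╵ ╷ ╵ │
│ │ │ │↳ ↑│B  │
│ ╵ │ └───┴─┐ │
│   │       │ │
├───┴─╴ ┌───┤ │
│       │   │ │
│ ╶─┐ ┌─┘ ╷ ╵ │
│   │ │   │   │
│ ┌─┘ │ ╶─┴─┬─┤
│ │   │     │ │
│ │ ╶─┴───╴ ╵ │
│ │           │
└─┴───────────┘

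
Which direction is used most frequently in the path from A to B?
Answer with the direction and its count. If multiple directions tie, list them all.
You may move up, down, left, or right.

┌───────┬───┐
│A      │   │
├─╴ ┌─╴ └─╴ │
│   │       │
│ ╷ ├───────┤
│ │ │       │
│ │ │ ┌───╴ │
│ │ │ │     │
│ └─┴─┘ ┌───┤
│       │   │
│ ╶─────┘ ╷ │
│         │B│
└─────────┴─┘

Directions: right, down, left, down, down, down, down, right, right, right, right, up, right, down
Counts: {'right': 6, 'down': 6, 'left': 1, 'up': 1}
Most common: down and right (tied at 6 times each)

Solution:

┌───────┬───┐
│A ↓    │   │
├─╴ ┌─╴ └─╴ │
│↓ ↲│       │
│ ╷ ├───────┤
│↓│ │       │
│ │ │ ┌───╴ │
│↓│ │ │     │
│ └─┴─┘ ┌───┤
│↓      │↱ ↓│
│ ╶─────┘ ╷ │
│↳ → → → ↑│B│
└─────────┴─┘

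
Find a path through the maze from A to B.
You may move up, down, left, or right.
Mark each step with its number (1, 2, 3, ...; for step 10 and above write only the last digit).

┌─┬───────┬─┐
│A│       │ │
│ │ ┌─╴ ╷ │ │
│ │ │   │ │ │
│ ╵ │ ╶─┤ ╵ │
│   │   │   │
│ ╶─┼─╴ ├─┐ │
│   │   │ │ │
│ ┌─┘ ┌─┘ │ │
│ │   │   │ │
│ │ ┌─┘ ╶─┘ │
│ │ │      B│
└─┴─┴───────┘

Finding the shortest path through the maze:
Path length: 14 steps
Directions: down → down → right → up → up → right → right → right → down → down → right → down → down → down

Solution:

┌─┬───────┬─┐
│A│5 6 7 8│ │
│ │ ┌─╴ ╷ │ │
│1│4│   │9│ │
│ ╵ │ ╶─┤ ╵ │
│2 3│   │0 1│
│ ╶─┼─╴ ├─┐ │
│   │   │ │2│
│ ┌─┘ ┌─┘ │ │
│ │   │   │3│
│ │ ┌─┘ ╶─┘ │
│ │ │      B│
└─┴─┴───────┘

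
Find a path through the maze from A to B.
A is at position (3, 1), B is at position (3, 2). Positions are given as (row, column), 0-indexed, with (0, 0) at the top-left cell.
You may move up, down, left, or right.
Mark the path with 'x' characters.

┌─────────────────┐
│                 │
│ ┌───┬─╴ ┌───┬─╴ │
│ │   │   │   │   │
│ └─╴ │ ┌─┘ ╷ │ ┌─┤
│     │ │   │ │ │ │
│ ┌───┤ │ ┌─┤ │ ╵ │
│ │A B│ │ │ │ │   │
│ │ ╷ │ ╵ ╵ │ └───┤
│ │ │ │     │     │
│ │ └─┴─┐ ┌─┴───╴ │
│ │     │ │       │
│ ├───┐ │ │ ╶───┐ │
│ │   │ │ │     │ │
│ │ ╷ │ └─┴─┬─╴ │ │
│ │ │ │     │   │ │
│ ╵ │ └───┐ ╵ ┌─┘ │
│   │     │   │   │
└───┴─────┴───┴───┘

Finding the shortest path from (3, 1) to (3, 2):
Path length: 1 steps
Directions: right

Solution:

┌─────────────────┐
│                 │
│ ┌───┬─╴ ┌───┬─╴ │
│ │   │   │   │   │
│ └─╴ │ ┌─┘ ╷ │ ┌─┤
│     │ │   │ │ │ │
│ ┌───┤ │ ┌─┤ │ ╵ │
│ │A B│ │ │ │ │   │
│ │ ╷ │ ╵ ╵ │ └───┤
│ │ │ │     │     │
│ │ └─┴─┐ ┌─┴───╴ │
│ │     │ │       │
│ ├───┐ │ │ ╶───┐ │
│ │   │ │ │     │ │
│ │ ╷ │ └─┴─┬─╴ │ │
│ │ │ │     │   │ │
│ ╵ │ └───┐ ╵ ┌─┘ │
│   │     │   │   │
└───┴─────┴───┴───┘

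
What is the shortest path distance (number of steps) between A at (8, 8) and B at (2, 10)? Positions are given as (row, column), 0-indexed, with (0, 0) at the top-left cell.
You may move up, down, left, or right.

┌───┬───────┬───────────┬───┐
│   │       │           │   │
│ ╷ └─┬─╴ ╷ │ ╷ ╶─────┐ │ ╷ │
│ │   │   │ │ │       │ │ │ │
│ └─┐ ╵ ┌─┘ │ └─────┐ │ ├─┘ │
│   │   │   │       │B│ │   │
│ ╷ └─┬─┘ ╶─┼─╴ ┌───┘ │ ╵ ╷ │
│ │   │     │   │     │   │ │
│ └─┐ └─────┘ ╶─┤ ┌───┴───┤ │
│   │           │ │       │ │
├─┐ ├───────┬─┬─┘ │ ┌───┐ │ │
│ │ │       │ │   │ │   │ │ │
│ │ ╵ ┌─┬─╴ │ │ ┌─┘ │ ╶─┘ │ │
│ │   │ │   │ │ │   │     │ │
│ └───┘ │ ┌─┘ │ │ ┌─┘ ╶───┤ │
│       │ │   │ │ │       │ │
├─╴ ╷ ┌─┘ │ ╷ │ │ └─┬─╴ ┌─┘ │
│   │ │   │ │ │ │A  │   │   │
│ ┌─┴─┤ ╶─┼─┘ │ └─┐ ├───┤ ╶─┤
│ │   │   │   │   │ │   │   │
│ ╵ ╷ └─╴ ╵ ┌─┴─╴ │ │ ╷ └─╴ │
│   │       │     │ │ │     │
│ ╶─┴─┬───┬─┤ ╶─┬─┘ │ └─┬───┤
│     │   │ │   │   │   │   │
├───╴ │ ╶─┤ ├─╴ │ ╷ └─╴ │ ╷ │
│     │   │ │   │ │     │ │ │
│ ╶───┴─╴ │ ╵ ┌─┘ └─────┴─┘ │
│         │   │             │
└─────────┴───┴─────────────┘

Finding path from (8, 8) to (2, 10):
Path: (8,8) → (8,9) → (9,9) → (10,9) → (11,9) → (12,9) → (12,10) → (12,11) → (11,11) → (11,10) → (10,10) → (9,10) → (9,11) → (10,11) → (10,12) → (10,13) → (9,13) → (9,12) → (8,12) → (8,13) → (7,13) → (6,13) → (5,13) → (4,13) → (3,13) → (2,13) → (2,12) → (3,12) → (3,11) → (2,11) → (1,11) → (0,11) → (0,10) → (0,9) → (0,8) → (0,7) → (1,7) → (1,8) → (1,9) → (1,10) → (2,10)
Distance: 40 steps

Solution:

┌───┬───────┬───────────┬───┐
│   │       │  ↓ ← ← ← ↰│   │
│ ╷ └─┬─╴ ╷ │ ╷ ╶─────┐ │ ╷ │
│ │   │   │ │ │↳ → → ↓│↑│ │ │
│ └─┐ ╵ ┌─┘ │ └─────┐ │ ├─┘ │
│   │   │   │       │B│↑│↓ ↰│
│ ╷ └─┬─┘ ╶─┼─╴ ┌───┘ │ ╵ ╷ │
│ │   │     │   │     │↑ ↲│↑│
│ └─┐ └─────┘ ╶─┤ ┌───┴───┤ │
│   │           │ │       │↑│
├─┐ ├───────┬─┬─┘ │ ┌───┐ │ │
│ │ │       │ │   │ │   │ │↑│
│ │ ╵ ┌─┬─╴ │ │ ┌─┘ │ ╶─┘ │ │
│ │   │ │   │ │ │   │     │↑│
│ └───┘ │ ┌─┘ │ │ ┌─┘ ╶───┤ │
│       │ │   │ │ │       │↑│
├─╴ ╷ ┌─┘ │ ╷ │ │ └─┬─╴ ┌─┘ │
│   │ │   │ │ │ │A ↓│   │↱ ↑│
│ ┌─┴─┤ ╶─┼─┘ │ └─┐ ├───┤ ╶─┤
│ │   │   │   │   │↓│↱ ↓│↑ ↰│
│ ╵ ╷ └─╴ ╵ ┌─┴─╴ │ │ ╷ └─╴ │
│   │       │     │↓│↑│↳ → ↑│
│ ╶─┴─┬───┬─┤ ╶─┬─┘ │ └─┬───┤
│     │   │ │   │  ↓│↑ ↰│   │
├───╴ │ ╶─┤ ├─╴ │ ╷ └─╴ │ ╷ │
│     │   │ │   │ │↳ → ↑│ │ │
│ ╶───┴─╴ │ ╵ ┌─┘ └─────┴─┘ │
│         │   │             │
└─────────┴───┴─────────────┘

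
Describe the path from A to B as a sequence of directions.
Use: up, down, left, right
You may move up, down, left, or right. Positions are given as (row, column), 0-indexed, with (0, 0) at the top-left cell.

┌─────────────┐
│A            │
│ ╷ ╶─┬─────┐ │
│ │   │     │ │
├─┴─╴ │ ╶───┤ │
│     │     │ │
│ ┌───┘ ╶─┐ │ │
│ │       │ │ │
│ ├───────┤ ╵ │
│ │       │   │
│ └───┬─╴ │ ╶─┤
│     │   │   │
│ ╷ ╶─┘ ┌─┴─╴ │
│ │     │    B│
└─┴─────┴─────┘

Finding the path and converting it to directions:
Path through cells: (0,0) → (0,1) → (0,2) → (0,3) → (0,4) → (0,5) → (0,6) → (1,6) → (2,6) → (3,6) → (4,6) → (4,5) → (5,5) → (5,6) → (6,6)
Directions: right, right, right, right, right, right, down, down, down, down, left, down, right, down

Solution:

┌─────────────┐
│A → → → → → ↓│
│ ╷ ╶─┬─────┐ │
│ │   │     │↓│
├─┴─╴ │ ╶───┤ │
│     │     │↓│
│ ┌───┘ ╶─┐ │ │
│ │       │ │↓│
│ ├───────┤ ╵ │
│ │       │↓ ↲│
│ └───┬─╴ │ ╶─┤
│     │   │↳ ↓│
│ ╷ ╶─┘ ┌─┴─╴ │
│ │     │    B│
└─┴─────┴─────┘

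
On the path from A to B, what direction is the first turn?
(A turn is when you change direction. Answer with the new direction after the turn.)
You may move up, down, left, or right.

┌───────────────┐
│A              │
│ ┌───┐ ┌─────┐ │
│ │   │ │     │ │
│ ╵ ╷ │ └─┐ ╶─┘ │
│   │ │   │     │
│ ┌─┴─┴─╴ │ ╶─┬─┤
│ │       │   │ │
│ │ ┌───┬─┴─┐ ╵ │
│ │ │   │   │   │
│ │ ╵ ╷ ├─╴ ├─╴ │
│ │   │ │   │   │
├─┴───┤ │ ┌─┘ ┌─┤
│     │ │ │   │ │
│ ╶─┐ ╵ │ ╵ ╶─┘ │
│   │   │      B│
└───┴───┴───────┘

Directions: right, right, right, right, right, right, right, down, down, left, left, down, right, down, right, down, left, down, left, down, right, right
First turn direction: down

Solution:

┌───────────────┐
│A → → → → → → ↓│
│ ┌───┐ ┌─────┐ │
│ │   │ │     │↓│
│ ╵ ╷ │ └─┐ ╶─┘ │
│   │ │   │↓ ← ↲│
│ ┌─┴─┴─╴ │ ╶─┬─┤
│ │       │↳ ↓│ │
│ │ ┌───┬─┴─┐ ╵ │
│ │ │   │   │↳ ↓│
│ │ ╵ ╷ ├─╴ ├─╴ │
│ │   │ │   │↓ ↲│
├─┴───┤ │ ┌─┘ ┌─┤
│     │ │ │↓ ↲│ │
│ ╶─┐ ╵ │ ╵ ╶─┘ │
│   │   │  ↳ → B│
└───┴───┴───────┘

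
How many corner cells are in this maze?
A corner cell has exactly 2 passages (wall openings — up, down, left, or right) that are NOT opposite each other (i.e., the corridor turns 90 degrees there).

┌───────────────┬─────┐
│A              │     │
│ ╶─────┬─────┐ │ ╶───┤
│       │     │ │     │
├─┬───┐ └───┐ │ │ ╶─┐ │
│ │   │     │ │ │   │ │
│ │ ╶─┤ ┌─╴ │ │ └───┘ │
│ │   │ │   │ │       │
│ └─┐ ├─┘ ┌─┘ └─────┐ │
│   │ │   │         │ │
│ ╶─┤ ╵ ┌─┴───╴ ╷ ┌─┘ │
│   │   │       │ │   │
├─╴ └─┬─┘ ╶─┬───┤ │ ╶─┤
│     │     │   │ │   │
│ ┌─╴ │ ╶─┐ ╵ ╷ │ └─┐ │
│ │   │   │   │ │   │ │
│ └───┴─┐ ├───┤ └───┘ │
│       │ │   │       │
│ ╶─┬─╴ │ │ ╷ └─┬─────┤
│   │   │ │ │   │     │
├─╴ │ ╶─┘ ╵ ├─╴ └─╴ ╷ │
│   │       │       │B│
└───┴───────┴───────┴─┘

Counting corner cells (2 non-opposite passages):
Total corners: 55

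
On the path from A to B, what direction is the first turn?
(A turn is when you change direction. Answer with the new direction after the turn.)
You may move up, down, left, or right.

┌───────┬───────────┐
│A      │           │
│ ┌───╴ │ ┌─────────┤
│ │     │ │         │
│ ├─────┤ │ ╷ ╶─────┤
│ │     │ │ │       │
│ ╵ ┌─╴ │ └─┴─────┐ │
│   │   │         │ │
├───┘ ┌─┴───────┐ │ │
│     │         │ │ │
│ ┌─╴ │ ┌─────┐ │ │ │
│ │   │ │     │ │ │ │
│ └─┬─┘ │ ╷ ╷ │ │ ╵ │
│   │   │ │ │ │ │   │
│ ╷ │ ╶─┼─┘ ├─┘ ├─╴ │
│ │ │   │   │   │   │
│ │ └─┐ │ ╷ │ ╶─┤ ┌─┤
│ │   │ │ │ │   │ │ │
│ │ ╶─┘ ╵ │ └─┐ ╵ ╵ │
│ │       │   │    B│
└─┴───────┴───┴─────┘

Directions: down, down, down, right, up, right, right, down, left, down, left, left, down, down, right, down, down, down, right, right, up, up, left, up, right, up, up, right, right, right, right, down, down, down, left, down, right, down, right, right
First turn direction: right

Solution:

┌───────┬───────────┐
│A      │           │
│ ┌───╴ │ ┌─────────┤
│↓│     │ │         │
│ ├─────┤ │ ╷ ╶─────┤
│↓│↱ → ↓│ │ │       │
│ ╵ ┌─╴ │ └─┴─────┐ │
│↳ ↑│↓ ↲│         │ │
├───┘ ┌─┴───────┐ │ │
│↓ ← ↲│↱ → → → ↓│ │ │
│ ┌─╴ │ ┌─────┐ │ │ │
│↓│   │↑│     │↓│ │ │
│ └─┬─┘ │ ╷ ╷ │ │ ╵ │
│↳ ↓│↱ ↑│ │ │ │↓│   │
│ ╷ │ ╶─┼─┘ ├─┘ ├─╴ │
│ │↓│↑ ↰│   │↓ ↲│   │
│ │ └─┐ │ ╷ │ ╶─┤ ┌─┤
│ │↓  │↑│ │ │↳ ↓│ │ │
│ │ ╶─┘ ╵ │ └─┐ ╵ ╵ │
│ │↳ → ↑  │   │↳ → B│
└─┴───────┴───┴─────┘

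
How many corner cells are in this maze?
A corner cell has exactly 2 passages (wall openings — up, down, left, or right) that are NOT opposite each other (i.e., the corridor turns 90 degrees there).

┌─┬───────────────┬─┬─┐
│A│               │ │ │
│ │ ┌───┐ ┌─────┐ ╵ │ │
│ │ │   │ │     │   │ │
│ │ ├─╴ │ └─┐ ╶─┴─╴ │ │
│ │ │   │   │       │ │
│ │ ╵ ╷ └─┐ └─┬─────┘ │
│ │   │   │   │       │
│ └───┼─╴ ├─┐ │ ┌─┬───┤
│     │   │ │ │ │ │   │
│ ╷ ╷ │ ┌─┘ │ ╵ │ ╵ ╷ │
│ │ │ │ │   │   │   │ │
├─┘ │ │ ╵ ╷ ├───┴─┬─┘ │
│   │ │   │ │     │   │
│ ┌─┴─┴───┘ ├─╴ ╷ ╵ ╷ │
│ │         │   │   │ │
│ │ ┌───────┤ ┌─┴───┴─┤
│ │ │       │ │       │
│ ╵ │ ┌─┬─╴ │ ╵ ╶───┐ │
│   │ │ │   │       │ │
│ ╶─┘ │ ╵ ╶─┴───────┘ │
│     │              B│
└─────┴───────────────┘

Counting corner cells (2 non-opposite passages):
Total corners: 51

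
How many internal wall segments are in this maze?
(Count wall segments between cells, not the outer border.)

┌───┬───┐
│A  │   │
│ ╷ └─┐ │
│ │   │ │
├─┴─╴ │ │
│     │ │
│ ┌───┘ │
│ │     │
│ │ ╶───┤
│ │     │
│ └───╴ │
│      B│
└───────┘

Counting internal wall segments:
Total internal walls: 15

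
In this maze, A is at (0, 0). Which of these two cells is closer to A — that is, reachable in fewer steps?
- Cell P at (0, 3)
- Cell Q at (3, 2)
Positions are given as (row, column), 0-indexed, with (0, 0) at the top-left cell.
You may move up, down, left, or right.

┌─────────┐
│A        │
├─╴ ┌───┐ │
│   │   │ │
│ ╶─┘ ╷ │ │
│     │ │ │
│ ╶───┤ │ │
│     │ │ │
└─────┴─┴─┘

Shortest path A → P at (0, 3): 3 steps
Shortest path A → Q at (3, 2): 7 steps

P is closer (3 steps vs 7 steps).

Path to P:

┌─────────┐
│A → → P  │
├─╴ ┌───┐ │
│   │   │ │
│ ╶─┘ ╷ │ │
│     │ │ │
│ ╶───┤ │ │
│     │ │ │
└─────┴─┴─┘

Path to Q:

┌─────────┐
│A ↓      │
├─╴ ┌───┐ │
│↓ ↲│   │ │
│ ╶─┘ ╷ │ │
│↓    │ │ │
│ ╶───┤ │ │
│↳ → Q│ │ │
└─────┴─┴─┘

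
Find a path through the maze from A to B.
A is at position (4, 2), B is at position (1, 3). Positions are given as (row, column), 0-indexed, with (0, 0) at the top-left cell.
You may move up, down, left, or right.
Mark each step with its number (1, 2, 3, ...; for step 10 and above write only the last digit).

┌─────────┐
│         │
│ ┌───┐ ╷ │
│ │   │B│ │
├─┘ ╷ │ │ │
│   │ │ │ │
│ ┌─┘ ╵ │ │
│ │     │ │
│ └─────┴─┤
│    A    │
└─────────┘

Finding the shortest path from (4, 2) to (1, 3):
Path length: 12 steps
Directions: left → left → up → up → right → up → right → down → down → right → up → up

Solution:

┌─────────┐
│         │
│ ┌───┐ ╷ │
│ │6 7│B│ │
├─┘ ╷ │ │ │
│4 5│8│1│ │
│ ┌─┘ ╵ │ │
│3│  9 0│ │
│ └─────┴─┤
│2 1 A    │
└─────────┘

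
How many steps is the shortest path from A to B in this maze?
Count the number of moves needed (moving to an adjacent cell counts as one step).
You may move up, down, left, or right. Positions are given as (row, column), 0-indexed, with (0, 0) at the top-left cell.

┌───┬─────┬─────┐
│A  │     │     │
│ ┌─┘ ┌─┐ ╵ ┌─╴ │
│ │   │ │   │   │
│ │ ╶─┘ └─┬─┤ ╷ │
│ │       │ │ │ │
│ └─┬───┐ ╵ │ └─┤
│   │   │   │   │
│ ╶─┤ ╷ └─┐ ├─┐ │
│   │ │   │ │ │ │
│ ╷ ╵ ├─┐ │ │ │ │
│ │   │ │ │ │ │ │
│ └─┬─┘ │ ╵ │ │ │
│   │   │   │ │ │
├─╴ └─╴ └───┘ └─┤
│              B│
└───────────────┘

Using BFS to find shortest path:
Start: (0, 0), End: (7, 7)
Path found:
(0,0) → (1,0) → (2,0) → (3,0) → (4,0) → (5,0) → (6,0) → (6,1) → (7,1) → (7,2) → (7,3) → (7,4) → (7,5) → (7,6) → (7,7)
Number of steps: 14

Solution:

┌───┬─────┬─────┐
│A  │     │     │
│ ┌─┘ ┌─┐ ╵ ┌─╴ │
│↓│   │ │   │   │
│ │ ╶─┘ └─┬─┤ ╷ │
│↓│       │ │ │ │
│ └─┬───┐ ╵ │ └─┤
│↓  │   │   │   │
│ ╶─┤ ╷ └─┐ ├─┐ │
│↓  │ │   │ │ │ │
│ ╷ ╵ ├─┐ │ │ │ │
│↓│   │ │ │ │ │ │
│ └─┬─┘ │ ╵ │ │ │
│↳ ↓│   │   │ │ │
├─╴ └─╴ └───┘ └─┤
│  ↳ → → → → → B│
└───────────────┘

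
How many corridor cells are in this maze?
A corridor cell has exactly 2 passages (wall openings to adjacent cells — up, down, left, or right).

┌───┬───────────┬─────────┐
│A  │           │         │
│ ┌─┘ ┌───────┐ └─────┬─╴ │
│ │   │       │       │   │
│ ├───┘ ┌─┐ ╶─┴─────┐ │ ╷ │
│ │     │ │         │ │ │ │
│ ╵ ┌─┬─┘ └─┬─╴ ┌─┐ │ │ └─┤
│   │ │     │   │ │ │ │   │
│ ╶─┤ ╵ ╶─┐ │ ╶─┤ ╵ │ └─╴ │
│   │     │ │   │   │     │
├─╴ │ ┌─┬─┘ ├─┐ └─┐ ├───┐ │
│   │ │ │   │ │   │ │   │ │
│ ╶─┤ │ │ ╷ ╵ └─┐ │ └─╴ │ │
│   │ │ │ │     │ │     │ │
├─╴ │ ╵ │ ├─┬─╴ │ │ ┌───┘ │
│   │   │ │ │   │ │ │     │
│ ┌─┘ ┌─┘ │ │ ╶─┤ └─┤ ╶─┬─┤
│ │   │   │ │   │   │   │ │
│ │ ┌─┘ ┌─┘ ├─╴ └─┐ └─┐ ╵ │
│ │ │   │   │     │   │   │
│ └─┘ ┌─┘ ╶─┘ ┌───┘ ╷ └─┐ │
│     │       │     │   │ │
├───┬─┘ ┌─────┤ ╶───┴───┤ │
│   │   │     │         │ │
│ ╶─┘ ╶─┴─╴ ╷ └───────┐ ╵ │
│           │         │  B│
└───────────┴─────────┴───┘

Counting cells with exactly 2 passages:
Total corridor cells: 129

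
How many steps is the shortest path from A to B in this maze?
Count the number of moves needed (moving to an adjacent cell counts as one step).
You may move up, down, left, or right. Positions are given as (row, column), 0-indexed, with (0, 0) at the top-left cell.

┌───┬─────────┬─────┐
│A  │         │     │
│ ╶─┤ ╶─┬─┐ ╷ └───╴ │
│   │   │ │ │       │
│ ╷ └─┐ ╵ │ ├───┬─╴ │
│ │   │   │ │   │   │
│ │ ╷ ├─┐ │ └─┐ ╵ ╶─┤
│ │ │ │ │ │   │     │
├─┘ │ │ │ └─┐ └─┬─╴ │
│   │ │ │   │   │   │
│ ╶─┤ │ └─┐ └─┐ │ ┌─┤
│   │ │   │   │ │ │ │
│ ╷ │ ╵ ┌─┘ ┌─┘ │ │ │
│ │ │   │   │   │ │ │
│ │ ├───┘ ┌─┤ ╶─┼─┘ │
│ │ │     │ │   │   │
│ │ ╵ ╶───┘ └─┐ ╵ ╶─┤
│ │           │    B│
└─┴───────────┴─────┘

Using BFS to find shortest path:
Start: (0, 0), End: (8, 9)
Path found:
(0,0) → (1,0) → (1,1) → (2,1) → (3,1) → (4,1) → (4,0) → (5,0) → (5,1) → (6,1) → (7,1) → (8,1) → (8,2) → (7,2) → (7,3) → (7,4) → (6,4) → (6,5) → (5,5) → (4,5) → (4,4) → (3,4) → (2,4) → (2,3) → (1,3) → (1,2) → (0,2) → (0,3) → (0,4) → (0,5) → (1,5) → (2,5) → (3,5) → (3,6) → (4,6) → (4,7) → (5,7) → (6,7) → (6,6) → (7,6) → (7,7) → (8,7) → (8,8) → (8,9)
Number of steps: 43

Solution:

┌───┬─────────┬─────┐
│A  │↱ → → ↓  │     │
│ ╶─┤ ╶─┬─┐ ╷ └───╴ │
│↳ ↓│↑ ↰│ │↓│       │
│ ╷ └─┐ ╵ │ ├───┬─╴ │
│ │↓  │↑ ↰│↓│   │   │
│ │ ╷ ├─┐ │ └─┐ ╵ ╶─┤
│ │↓│ │ │↑│↳ ↓│     │
├─┘ │ │ │ └─┐ └─┬─╴ │
│↓ ↲│ │ │↑ ↰│↳ ↓│   │
│ ╶─┤ │ └─┐ └─┐ │ ┌─┤
│↳ ↓│ │   │↑  │↓│ │ │
│ ╷ │ ╵ ┌─┘ ┌─┘ │ │ │
│ │↓│   │↱ ↑│↓ ↲│ │ │
│ │ ├───┘ ┌─┤ ╶─┼─┘ │
│ │↓│↱ → ↑│ │↳ ↓│   │
│ │ ╵ ╶───┘ └─┐ ╵ ╶─┤
│ │↳ ↑        │↳ → B│
└─┴───────────┴─────┘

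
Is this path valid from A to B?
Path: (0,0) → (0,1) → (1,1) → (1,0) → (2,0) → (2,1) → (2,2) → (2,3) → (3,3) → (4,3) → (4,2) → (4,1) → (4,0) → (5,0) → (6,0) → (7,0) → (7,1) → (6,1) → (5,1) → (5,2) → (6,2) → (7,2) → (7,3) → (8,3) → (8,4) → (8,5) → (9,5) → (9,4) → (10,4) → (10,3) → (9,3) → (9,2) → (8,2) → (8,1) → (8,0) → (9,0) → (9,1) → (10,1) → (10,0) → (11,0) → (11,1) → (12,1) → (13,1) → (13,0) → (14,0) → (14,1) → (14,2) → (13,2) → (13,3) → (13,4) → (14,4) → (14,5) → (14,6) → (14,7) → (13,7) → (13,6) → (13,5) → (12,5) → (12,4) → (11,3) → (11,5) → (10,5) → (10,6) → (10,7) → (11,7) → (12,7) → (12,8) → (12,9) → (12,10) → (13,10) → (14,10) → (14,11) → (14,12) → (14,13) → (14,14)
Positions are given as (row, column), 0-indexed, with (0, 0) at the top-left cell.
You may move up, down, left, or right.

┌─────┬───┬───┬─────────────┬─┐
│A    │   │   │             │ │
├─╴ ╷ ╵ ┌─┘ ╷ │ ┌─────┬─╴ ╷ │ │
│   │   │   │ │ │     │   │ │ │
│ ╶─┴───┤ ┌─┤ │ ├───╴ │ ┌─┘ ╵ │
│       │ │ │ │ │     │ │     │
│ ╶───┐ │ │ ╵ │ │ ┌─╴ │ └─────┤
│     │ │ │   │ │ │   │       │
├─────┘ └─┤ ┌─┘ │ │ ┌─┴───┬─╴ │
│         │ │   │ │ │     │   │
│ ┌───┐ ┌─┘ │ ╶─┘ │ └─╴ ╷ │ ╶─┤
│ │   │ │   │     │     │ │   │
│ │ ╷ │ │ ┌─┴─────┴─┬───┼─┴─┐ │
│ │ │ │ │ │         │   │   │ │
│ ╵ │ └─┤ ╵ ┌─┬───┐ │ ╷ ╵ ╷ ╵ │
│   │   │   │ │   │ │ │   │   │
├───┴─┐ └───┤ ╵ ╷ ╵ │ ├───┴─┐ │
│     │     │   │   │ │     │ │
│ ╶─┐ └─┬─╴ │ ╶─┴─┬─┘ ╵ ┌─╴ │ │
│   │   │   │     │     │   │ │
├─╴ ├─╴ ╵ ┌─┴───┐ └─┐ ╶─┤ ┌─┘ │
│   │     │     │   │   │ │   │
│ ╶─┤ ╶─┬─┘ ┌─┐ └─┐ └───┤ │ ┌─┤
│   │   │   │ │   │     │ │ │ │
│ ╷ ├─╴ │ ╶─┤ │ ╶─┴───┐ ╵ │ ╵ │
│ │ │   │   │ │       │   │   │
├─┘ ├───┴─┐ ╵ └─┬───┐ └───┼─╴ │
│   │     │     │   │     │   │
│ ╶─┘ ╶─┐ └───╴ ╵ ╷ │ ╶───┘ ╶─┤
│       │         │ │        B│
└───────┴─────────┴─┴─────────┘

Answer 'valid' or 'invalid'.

Checking path validity:
Result: Invalid move at step 59: cannot move from (12, 4) to (11, 3).

invalid

Correct solution:

┌─────┬───┬───┬─────────────┬─┐
│A ↓  │   │   │             │ │
├─╴ ╷ ╵ ┌─┘ ╷ │ ┌─────┬─╴ ╷ │ │
│↓ ↲│   │   │ │ │     │   │ │ │
│ ╶─┴───┤ ┌─┤ │ ├───╴ │ ┌─┘ ╵ │
│↳ → → ↓│ │ │ │ │     │ │     │
│ ╶───┐ │ │ ╵ │ │ ┌─╴ │ └─────┤
│     │↓│ │   │ │ │   │       │
├─────┘ └─┤ ┌─┘ │ │ ┌─┴───┬─╴ │
│↓ ← ← ↲  │ │   │ │ │     │   │
│ ┌───┐ ┌─┘ │ ╶─┘ │ └─╴ ╷ │ ╶─┤
│↓│↱ ↓│ │   │     │     │ │   │
│ │ ╷ │ │ ┌─┴─────┴─┬───┼─┴─┐ │
│↓│↑│↓│ │ │         │   │   │ │
│ ╵ │ └─┤ ╵ ┌─┬───┐ │ ╷ ╵ ╷ ╵ │
│↳ ↑│↳ ↓│   │ │   │ │ │   │   │
├───┴─┐ └───┤ ╵ ╷ ╵ │ ├───┴─┐ │
│↓ ← ↰│↳ → ↓│   │   │ │     │ │
│ ╶─┐ └─┬─╴ │ ╶─┴─┬─┘ ╵ ┌─╴ │ │
│↳ ↓│↑ ↰│↓ ↲│     │     │   │ │
├─╴ ├─╴ ╵ ┌─┴───┐ └─┐ ╶─┤ ┌─┘ │
│↓ ↲│  ↑ ↲│↱ → ↓│   │   │ │   │
│ ╶─┤ ╶─┬─┘ ┌─┐ └─┐ └───┤ │ ┌─┤
│↳ ↓│   │↱ ↑│ │↓  │     │ │ │ │
│ ╷ ├─╴ │ ╶─┤ │ ╶─┴───┐ ╵ │ ╵ │
│ │↓│   │↑ ↰│ │↳ → → ↓│   │   │
├─┘ ├───┴─┐ ╵ └─┬───┐ └───┼─╴ │
│↓ ↲│↱ → ↓│↑ ← ↰│   │↓    │   │
│ ╶─┘ ╶─┐ └───╴ ╵ ╷ │ ╶───┘ ╶─┤
│↳ → ↑  │↳ → → ↑  │ │↳ → → → B│
└───────┴─────────┴─┴─────────┘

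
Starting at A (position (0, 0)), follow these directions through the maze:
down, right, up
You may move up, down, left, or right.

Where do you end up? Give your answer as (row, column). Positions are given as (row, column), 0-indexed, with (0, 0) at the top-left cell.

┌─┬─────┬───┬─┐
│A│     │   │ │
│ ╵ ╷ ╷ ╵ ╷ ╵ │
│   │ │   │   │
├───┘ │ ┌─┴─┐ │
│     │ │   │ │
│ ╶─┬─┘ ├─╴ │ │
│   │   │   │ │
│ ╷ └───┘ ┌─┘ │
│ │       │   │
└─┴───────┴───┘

Following directions step by step:
Start: (0, 0)
  down: (0, 0) → (1, 0)
  right: (1, 0) → (1, 1)
  up: (1, 1) → (0, 1)
Final position: (0, 1)

Path taken:

┌─┬─────┬───┬─┐
│A│B    │   │ │
│ ╵ ╷ ╷ ╵ ╷ ╵ │
│↳ ↑│ │   │   │
├───┘ │ ┌─┴─┐ │
│     │ │   │ │
│ ╶─┬─┘ ├─╴ │ │
│   │   │   │ │
│ ╷ └───┘ ┌─┘ │
│ │       │   │
└─┴───────┴───┘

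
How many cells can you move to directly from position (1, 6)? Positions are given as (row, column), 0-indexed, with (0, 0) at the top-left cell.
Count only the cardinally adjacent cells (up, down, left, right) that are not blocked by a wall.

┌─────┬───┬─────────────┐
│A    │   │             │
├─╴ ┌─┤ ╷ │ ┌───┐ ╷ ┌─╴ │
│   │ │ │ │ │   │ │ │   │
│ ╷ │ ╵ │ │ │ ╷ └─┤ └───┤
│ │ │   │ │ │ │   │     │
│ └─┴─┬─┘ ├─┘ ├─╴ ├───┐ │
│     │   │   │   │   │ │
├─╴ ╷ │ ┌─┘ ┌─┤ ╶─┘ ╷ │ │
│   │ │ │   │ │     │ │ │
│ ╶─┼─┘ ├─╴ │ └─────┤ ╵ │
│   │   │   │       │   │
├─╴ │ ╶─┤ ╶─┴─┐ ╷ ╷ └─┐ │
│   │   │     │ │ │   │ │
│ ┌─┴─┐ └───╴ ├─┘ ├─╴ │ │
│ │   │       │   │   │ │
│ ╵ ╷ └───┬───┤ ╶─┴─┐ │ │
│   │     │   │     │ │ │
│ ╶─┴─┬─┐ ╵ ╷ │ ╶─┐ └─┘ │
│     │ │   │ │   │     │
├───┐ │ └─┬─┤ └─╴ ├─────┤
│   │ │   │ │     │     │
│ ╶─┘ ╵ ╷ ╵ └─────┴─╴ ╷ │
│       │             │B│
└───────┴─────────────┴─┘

Checking passable neighbors of (1, 6):
Neighbors: (2, 6), (1, 7)
Count: 2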